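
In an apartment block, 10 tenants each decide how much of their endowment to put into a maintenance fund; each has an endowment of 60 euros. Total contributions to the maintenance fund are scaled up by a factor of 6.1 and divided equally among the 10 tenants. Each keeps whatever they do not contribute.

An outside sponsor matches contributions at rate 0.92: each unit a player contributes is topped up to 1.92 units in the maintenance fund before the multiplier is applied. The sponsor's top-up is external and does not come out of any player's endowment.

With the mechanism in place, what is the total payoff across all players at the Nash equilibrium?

Under the mechanism each unit contributed yields 6.1 × 1.92 / 10 = 1.1712 back to its contributor per unit of net cost, which exceeds 1, making full contribution the dominant choice for everyone.
At the Nash equilibrium everyone contributes 60. Group total payoff = 6.1 × 1.92 × 600 = 7027.20.

7027.20 euros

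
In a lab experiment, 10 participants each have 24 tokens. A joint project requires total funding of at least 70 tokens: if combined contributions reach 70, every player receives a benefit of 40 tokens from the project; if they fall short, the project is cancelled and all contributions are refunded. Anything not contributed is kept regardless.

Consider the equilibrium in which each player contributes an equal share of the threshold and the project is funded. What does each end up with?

57 tokens

Equal share of the threshold: 70/10 = 7.
At this profile no one gains by cutting their contribution: any cut drops the total below 70, the project is cancelled, contributions are refunded, and the deviator ends with 24, which is less than 24 − 7 + 40 = 57. Contributing more than 7 just wastes the excess. So contributing exactly 7 is a best response.
Each player's payoff: 24 − 7 + 40 = 57.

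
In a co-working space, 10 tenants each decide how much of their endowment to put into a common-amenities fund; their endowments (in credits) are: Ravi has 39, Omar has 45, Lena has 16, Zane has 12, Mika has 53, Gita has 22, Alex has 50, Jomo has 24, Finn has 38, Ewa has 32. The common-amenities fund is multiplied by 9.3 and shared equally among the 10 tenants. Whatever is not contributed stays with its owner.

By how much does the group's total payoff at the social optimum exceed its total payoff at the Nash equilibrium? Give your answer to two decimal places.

The private return per contributed unit is 9.3/10 = 0.9300 < 1 for every player regardless of endowment, so the Nash equilibrium is zero contribution and the group total is Σ E_j = 39 + 45 + 16 + 12 + 53 + 22 + 50 + 24 + 38 + 32 = 331.
Each contributed unit returns 9.300 to the group, so the social optimum is full contribution by everyone: group total = 9.300 × 331 = 3078.30.
Efficiency loss = (9.300 − 1) × 331 = 2747.30.

2747.30 credits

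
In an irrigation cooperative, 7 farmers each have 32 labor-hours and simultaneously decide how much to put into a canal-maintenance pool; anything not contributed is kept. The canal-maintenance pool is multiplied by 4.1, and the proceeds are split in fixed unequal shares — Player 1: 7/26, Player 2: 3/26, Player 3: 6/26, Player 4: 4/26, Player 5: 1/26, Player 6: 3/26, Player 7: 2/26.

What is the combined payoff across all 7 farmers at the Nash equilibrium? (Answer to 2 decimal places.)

323.20 labor-hours

Player j's private return per contributed unit is 4.1 × (j's share). Contributing is weakly dominant for j when that share is at least 1/4.1 = 0.2439, and contributing 0 is dominant otherwise.
The only share above 0.2439 is Player 1's 7/26, contributing 32; the remaining 6 contribute 0. Total contributed: 32.
The canal-maintenance pool pays out 4.1 × 32 = 131.20 in total (split across the unequal shares, but the aggregate is all that matters for the group sum).
The 6 free-riders keep 32 each, adding 192. Group total = 192 + 131.20 = 323.20.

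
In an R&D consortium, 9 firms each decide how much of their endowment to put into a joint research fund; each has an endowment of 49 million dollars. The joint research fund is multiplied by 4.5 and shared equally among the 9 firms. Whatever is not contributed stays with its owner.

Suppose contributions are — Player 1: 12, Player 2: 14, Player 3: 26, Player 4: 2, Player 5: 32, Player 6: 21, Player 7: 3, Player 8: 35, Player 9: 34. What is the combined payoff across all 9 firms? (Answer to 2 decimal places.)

Total contributed: 12 + 14 + 26 + 2 + 32 + 21 + 3 + 35 + 34 = 179; total kept: 9 × 49 − 179 = 262.
The joint research fund pays out 4.5 × 179 = 805.50 in aggregate.
Group total = 262 + 805.50 = 1067.50.

1067.50 million dollars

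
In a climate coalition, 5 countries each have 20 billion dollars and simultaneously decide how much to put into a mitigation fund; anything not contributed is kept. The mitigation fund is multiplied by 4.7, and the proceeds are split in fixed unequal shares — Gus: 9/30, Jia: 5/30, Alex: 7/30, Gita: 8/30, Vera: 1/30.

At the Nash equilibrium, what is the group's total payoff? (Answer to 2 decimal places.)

322.00 billion dollars

For player j, contributing a unit is worthwhile iff 4.7 × (j's share) ≥ 1, i.e. iff j's share is at least 0.2128.
Gus, Alex and Gita clear that bar, contributing 20 each; the remaining 2 contribute 0. Total contributed: 60.
The mitigation fund pays out 4.7 × 60 = 282.00 in total (split across the unequal shares, but the aggregate is all that matters for the group sum).
The 2 free-riders keep 20 each, adding 40. Group total = 40 + 282.00 = 322.00.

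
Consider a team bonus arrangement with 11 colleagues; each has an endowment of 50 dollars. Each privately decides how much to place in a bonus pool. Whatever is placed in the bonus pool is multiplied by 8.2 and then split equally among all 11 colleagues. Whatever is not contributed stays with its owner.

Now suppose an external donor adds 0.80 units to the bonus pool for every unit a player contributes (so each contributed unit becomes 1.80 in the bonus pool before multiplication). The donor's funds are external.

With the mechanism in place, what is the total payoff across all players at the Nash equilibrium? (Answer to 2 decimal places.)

The effective private return per unit is now 8.2 × 1.80 / 11 = 1.3418 > 1, so every player's dominant strategy flips to full contribution.
At the Nash equilibrium everyone contributes 50. Group total payoff = 8.2 × 1.80 × 550 = 8118.00.

8118.00 dollars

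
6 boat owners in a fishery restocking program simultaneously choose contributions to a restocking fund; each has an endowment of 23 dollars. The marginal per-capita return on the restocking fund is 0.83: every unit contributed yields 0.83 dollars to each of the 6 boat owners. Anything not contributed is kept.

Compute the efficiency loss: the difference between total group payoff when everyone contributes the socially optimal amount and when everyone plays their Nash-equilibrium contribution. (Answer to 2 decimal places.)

549.24 dollars

The private return per contributed unit is 0.83 < 1, so contributing 0 is dominant for every player. At the Nash equilibrium everyone keeps their 23, and the group total is 6 × 23 = 138.
Each contributed unit returns 4.980 to the group as a whole (0.83 to each of 6 players), which exceeds 1, so the social optimum is full contribution: group total = 4.980 × 138 = 687.24.
Efficiency loss = 687.24 − 138 = 549.24.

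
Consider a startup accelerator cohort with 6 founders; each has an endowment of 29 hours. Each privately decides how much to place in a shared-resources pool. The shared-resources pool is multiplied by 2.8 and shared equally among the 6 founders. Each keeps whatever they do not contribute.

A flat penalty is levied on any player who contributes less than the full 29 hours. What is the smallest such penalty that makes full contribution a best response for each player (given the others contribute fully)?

Given the others contribute fully, the best deviation is to contribute 0 (any partial contribution still incurs the fine and gives up units whose private return 0.4667 is below 1).
Deviating from 29 to 0 saves 29 hours but forfeits the deviator's share of the drop in the shared-resources pool: 2.8/6 × 29 = 13.53.
So the deviation gain is 29 − 13.53 = 15.47, and the fine must be at least 15.47 hours to wipe it out.

15.47 hours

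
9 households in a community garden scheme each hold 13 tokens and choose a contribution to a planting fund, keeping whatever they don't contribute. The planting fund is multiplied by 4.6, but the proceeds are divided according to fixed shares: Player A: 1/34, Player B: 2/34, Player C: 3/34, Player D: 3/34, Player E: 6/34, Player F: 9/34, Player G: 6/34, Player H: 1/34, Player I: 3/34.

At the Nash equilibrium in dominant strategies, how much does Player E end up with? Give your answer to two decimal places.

23.55 tokens

Player j's private return per contributed unit is 4.6 × (j's share). Contributing is weakly dominant for j when that share is at least 1/4.6 = 0.2174, and contributing 0 is dominant otherwise.
Only Player F (9/34) clears that bar, contributing 13; the remaining 8 contribute 0. Total contributed: 13.
Player E keeps 13 and receives 4.6 × 13 × 6/34 = 10.55 from the planting fund, for a payoff of 23.55.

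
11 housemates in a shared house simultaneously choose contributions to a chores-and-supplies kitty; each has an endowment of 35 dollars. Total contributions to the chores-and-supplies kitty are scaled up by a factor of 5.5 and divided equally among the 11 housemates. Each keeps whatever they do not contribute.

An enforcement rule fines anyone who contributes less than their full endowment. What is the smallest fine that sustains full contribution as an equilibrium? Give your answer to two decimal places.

17.50 dollars

Given the others contribute fully, the best deviation is to contribute 0 (any partial contribution still incurs the fine and gives up units whose private return 0.5000 is below 1).
Deviating from 35 to 0 saves 35 dollars but forfeits the deviator's share of the drop in the chores-and-supplies kitty: 5.5/11 × 35 = 17.50.
So the deviation gain is 35 − 17.50 = 17.50, and the fine must be at least 17.50 dollars to wipe it out.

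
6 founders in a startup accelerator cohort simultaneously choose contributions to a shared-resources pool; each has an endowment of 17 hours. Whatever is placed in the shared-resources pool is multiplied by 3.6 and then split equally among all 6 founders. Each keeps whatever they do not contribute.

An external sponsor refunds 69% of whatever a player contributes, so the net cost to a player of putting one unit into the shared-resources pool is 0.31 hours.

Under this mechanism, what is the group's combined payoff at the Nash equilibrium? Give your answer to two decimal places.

Under the mechanism each unit contributed yields (3.6/6) / 0.31 = 1.9355 back to its contributor per unit of net cost, which exceeds 1, making full contribution the dominant choice for everyone.
At the Nash equilibrium everyone contributes 17. Group total payoff = 6 × (17 × 0.69 + 3.6 × 17) = 437.58.

437.58 hours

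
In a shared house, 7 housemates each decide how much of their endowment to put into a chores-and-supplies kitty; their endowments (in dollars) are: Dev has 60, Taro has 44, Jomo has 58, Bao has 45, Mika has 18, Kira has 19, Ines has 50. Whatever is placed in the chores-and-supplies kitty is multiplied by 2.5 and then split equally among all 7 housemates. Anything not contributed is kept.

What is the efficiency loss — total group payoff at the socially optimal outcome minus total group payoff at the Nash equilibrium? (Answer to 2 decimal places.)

441.00 dollars

The private return per contributed unit is 2.5/7 = 0.3571 < 1 for every player regardless of endowment, so the Nash equilibrium is zero contribution and the group total is Σ E_j = 60 + 44 + 58 + 45 + 18 + 19 + 50 = 294.
Each contributed unit returns 2.500 to the group, so the social optimum is full contribution by everyone: group total = 2.500 × 294 = 735.00.
Efficiency loss = (2.500 − 1) × 294 = 441.00.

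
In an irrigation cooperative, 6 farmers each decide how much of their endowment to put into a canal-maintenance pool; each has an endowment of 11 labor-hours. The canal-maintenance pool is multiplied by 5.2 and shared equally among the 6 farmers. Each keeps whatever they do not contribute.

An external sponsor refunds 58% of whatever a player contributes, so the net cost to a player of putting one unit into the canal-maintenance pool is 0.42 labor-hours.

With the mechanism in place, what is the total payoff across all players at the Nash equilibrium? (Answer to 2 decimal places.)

381.48 labor-hours

With the mechanism, a contributed unit returns (5.2/6) / 0.42 = 2.0635 per unit of net cost to the contributor — now above 1 — so contributing fully is weakly dominant for every player.
So the Nash equilibrium is full contribution by all 6; the group earns 6 × (11 × 0.58 + 5.2 × 11) = 381.48.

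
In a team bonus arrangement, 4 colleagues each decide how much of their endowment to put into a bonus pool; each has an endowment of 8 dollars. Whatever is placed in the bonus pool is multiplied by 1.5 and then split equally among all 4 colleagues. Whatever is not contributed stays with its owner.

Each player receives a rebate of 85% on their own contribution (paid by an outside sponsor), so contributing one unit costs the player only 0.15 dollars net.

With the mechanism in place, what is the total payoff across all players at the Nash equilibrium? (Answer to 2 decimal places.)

75.20 dollars

Under the mechanism each unit contributed yields (1.5/4) / 0.15 = 2.5000 back to its contributor per unit of net cost, which exceeds 1, making full contribution the dominant choice for everyone.
At the Nash equilibrium everyone contributes 8. Group total payoff = 4 × (8 × 0.85 + 1.5 × 8) = 75.20.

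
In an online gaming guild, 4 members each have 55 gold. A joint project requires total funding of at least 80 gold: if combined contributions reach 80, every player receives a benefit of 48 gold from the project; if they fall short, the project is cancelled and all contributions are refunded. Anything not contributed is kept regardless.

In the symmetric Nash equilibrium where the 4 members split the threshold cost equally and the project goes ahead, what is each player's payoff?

Equal share of the threshold: 80/4 = 20.
At this profile no one gains by cutting their contribution: any cut drops the total below 80, the project is cancelled, contributions are refunded, and the deviator ends with 55, which is less than 55 − 20 + 48 = 83. Contributing more than 20 just wastes the excess. So contributing exactly 20 is a best response.
Each player's payoff: 55 − 20 + 48 = 83.

83 gold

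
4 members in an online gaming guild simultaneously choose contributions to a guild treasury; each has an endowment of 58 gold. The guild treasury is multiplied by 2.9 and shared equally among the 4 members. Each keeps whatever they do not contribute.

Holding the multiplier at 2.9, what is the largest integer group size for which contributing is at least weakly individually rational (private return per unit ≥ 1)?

Private return per unit is 2.9/(group size), which is ≥ 1 whenever the group size is ≤ 2.9.
The largest such integer is 2.

2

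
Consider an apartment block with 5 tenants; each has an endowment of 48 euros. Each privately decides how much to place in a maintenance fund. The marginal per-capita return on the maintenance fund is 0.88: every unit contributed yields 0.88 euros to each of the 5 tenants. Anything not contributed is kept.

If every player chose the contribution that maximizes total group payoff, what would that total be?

Each contributed unit returns 4.400 to the group as a whole (0.88 to each of 5 players), which exceeds 1, so the social optimum is full contribution: group total = 4.400 × 240 = 1056.00.

1056.00 euros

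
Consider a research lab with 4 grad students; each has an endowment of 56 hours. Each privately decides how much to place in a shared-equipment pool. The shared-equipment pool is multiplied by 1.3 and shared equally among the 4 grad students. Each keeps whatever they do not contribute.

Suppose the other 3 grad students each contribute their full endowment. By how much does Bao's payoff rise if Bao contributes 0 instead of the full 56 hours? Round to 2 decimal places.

37.80 hours

Switching from a contribution of 56 to 0 lets Bao keep an extra 56 hours, but lowers the shared-equipment pool by 56, which costs Bao their own share of that drop: 1.3/4 × 56 = 18.20.
Net gain = 56 − 18.20 = 37.80. The private return per contributed unit (0.3250) is below 1, so free-riding is indeed the best response regardless of what the others do.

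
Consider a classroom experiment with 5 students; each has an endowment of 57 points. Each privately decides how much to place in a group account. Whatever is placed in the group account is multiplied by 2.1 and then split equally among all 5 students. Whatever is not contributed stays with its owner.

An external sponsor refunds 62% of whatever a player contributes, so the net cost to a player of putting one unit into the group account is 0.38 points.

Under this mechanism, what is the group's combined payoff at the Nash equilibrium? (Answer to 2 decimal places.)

775.20 points

Under the mechanism each unit contributed yields (2.1/5) / 0.38 = 1.1053 back to its contributor per unit of net cost, which exceeds 1, making full contribution the dominant choice for everyone.
At the Nash equilibrium everyone contributes 57. Group total payoff = 5 × (57 × 0.62 + 2.1 × 57) = 775.20.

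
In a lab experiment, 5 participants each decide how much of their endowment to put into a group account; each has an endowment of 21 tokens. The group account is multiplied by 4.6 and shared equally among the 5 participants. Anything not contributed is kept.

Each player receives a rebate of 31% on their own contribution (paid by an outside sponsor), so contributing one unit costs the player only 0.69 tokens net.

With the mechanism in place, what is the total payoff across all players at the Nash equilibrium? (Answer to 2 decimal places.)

515.55 tokens

The effective private return per unit is now (4.6/5) / 0.69 = 1.3333 > 1, so every player's dominant strategy flips to full contribution.
At the Nash equilibrium everyone contributes 21. Group total payoff = 5 × (21 × 0.31 + 4.6 × 21) = 515.55.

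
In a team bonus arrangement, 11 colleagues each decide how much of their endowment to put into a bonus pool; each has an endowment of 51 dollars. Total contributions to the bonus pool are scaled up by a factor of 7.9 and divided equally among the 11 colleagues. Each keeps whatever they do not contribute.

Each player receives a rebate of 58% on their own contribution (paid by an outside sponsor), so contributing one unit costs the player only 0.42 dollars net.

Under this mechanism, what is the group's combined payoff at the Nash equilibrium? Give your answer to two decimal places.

With the mechanism, a contributed unit returns (7.9/11) / 0.42 = 1.7100 per unit of net cost to the contributor — now above 1 — so contributing fully is weakly dominant for every player.
At the Nash equilibrium everyone contributes 51. Group total payoff = 11 × (51 × 0.58 + 7.9 × 51) = 4757.28.

4757.28 dollars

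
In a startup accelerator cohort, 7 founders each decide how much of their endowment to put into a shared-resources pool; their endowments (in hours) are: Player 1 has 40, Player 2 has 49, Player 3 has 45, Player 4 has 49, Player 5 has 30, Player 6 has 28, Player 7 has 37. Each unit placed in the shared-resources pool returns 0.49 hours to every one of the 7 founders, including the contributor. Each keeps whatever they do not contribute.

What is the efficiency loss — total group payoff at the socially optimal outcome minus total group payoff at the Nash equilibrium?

675.54 hours

The private return per contributed unit is 0.49 < 1 for everyone, so the Nash equilibrium is zero contribution and the group total is Σ E_j = 40 + 49 + 45 + 49 + 30 + 28 + 37 = 278.
Each contributed unit returns 3.430 to the group, so the social optimum is full contribution by everyone: group total = 3.430 × 278 = 953.54.
Efficiency loss = (3.430 − 1) × 278 = 675.54.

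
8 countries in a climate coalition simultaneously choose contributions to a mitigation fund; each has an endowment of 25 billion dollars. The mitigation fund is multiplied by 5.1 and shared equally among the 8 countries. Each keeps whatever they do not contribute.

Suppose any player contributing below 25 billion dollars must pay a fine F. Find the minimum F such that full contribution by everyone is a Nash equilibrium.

Given the others contribute fully, the best deviation is to contribute 0 (any partial contribution still incurs the fine and gives up units whose private return 0.6375 is below 1).
Deviating from 25 to 0 saves 25 billion dollars but forfeits the deviator's share of the drop in the mitigation fund: 5.1/8 × 25 = 15.94.
So the deviation gain is 25 − 15.94 = 9.06, and the fine must be at least 9.06 billion dollars to wipe it out.

9.06 billion dollars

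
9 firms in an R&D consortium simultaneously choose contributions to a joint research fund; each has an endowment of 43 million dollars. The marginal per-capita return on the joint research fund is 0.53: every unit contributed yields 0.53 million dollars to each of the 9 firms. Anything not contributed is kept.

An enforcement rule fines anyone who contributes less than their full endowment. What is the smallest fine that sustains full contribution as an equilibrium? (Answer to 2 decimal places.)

Given the others contribute fully, the best deviation is to contribute 0 (any partial contribution still incurs the fine and gives up units whose private return 0.53 is below 1).
Deviating from 43 to 0 saves 43 million dollars but forfeits the deviator's share of the drop in the joint research fund: 0.53 × 43 = 22.79.
So the deviation gain is 43 − 22.79 = 20.21, and the fine must be at least 20.21 million dollars to wipe it out.

20.21 million dollars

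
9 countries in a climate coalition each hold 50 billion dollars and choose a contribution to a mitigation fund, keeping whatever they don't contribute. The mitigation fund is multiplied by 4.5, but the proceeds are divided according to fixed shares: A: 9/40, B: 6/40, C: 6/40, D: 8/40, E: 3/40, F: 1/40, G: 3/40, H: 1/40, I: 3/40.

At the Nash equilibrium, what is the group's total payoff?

Each unit j contributes comes back to j as 4.5 × (j's share), so j prefers to contribute only if that share exceeds 1/4.5 = 0.2222; otherwise keeping the unit dominates.
A alone (share 9/40) is above the threshold, contributing 50; the remaining 8 contribute 0. Total contributed: 50.
The mitigation fund pays out 4.5 × 50 = 225.00 in total (split across the unequal shares, but the aggregate is all that matters for the group sum).
The 8 free-riders keep 50 each, adding 400. Group total = 400 + 225.00 = 625.00.

625.00 billion dollars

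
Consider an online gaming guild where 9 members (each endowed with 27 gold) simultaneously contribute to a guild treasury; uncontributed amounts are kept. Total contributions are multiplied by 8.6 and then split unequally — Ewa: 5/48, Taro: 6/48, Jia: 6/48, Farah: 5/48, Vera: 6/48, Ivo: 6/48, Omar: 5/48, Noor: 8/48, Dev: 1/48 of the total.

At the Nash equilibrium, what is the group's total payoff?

1269.00 gold

Player j's private return per contributed unit is 8.6 × (j's share). Contributing is weakly dominant for j when that share is at least 1/8.6 = 0.1163, and contributing 0 is dominant otherwise.
Taro, Jia, Vera, Ivo and Noor clear that bar, contributing 27 each; the remaining 4 contribute 0. Total contributed: 135.
The guild treasury pays out 8.6 × 135 = 1161.00 in total (split across the unequal shares, but the aggregate is all that matters for the group sum).
The 4 free-riders keep 27 each, adding 108. Group total = 108 + 1161.00 = 1269.00.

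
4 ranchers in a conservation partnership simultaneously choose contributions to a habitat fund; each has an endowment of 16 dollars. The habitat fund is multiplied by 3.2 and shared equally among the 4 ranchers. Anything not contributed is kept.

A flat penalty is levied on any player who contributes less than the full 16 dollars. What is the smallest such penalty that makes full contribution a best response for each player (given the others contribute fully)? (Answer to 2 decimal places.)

3.20 dollars

Given the others contribute fully, the best deviation is to contribute 0 (any partial contribution still incurs the fine and gives up units whose private return 0.8000 is below 1).
Deviating from 16 to 0 saves 16 dollars but forfeits the deviator's share of the drop in the habitat fund: 3.2/4 × 16 = 12.80.
So the deviation gain is 16 − 12.80 = 3.20, and the fine must be at least 3.20 dollars to wipe it out.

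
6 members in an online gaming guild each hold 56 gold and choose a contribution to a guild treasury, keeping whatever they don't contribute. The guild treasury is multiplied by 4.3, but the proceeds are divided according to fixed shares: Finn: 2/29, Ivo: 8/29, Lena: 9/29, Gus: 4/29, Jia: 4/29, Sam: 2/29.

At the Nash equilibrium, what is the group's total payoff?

Each unit j contributes comes back to j as 4.3 × (j's share), so j prefers to contribute only if that share exceeds 1/4.3 = 0.2326; otherwise keeping the unit dominates.
Ivo and Lena are above the threshold, contributing 56 each; the remaining 4 contribute 0. Total contributed: 112.
The guild treasury pays out 4.3 × 112 = 481.60 in total (split across the unequal shares, but the aggregate is all that matters for the group sum).
The 4 free-riders keep 56 each, adding 224. Group total = 224 + 481.60 = 705.60.

705.60 gold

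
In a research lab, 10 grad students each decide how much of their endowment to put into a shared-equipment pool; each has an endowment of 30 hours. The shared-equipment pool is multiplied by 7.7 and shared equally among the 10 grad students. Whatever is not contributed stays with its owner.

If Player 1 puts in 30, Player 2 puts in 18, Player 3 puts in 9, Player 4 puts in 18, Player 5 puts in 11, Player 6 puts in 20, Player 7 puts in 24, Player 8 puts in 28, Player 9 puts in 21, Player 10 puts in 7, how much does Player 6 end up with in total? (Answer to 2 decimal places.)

153.22 hours

Total contributed: 30 + 18 + 9 + 18 + 11 + 20 + 24 + 28 + 21 + 7 = 186.
Each receives 7.7 × 186 / 10 = 143.22 from the shared-equipment pool.
Player 6 keeps 30 − 20 = 10, so Player 6's payoff is 10 + 143.22 = 153.22.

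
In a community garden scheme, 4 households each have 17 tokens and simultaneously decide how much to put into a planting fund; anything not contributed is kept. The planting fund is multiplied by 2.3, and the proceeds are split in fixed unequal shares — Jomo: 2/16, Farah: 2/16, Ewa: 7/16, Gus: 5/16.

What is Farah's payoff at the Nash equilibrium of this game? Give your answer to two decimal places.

Player j's private return per contributed unit is 2.3 × (j's share). Contributing is weakly dominant for j when that share is at least 1/2.3 = 0.4348, and contributing 0 is dominant otherwise.
Only Ewa (7/16) clears that bar, contributing 17; the remaining 3 contribute 0. Total contributed: 17.
Farah keeps 17 and receives 2.3 × 17 × 2/16 = 4.89 from the planting fund, for a payoff of 21.89.

21.89 tokens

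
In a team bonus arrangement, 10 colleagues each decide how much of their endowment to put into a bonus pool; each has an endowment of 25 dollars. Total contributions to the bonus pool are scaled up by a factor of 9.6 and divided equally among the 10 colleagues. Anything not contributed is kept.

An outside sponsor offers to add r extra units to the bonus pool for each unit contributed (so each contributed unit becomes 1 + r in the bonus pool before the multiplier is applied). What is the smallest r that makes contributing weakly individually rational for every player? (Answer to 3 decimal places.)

With matching at rate r, one contributed unit becomes (1 + r) in the bonus pool and returns 9.6 × (1 + r) / 10 to the contributor.
Setting this equal to 1: 1 + r = 10/9.6 = 1.0417.
So the minimum matching rate is r = 1.0417 − 1 = 0.042.

0.042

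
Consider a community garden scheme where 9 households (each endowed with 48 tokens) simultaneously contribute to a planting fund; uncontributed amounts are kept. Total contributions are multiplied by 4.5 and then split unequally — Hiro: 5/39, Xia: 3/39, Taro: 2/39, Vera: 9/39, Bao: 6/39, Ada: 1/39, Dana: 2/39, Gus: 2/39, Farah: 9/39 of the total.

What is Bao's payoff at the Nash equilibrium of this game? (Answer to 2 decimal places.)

Each unit j contributes comes back to j as 4.5 × (j's share), so j prefers to contribute only if that share exceeds 1/4.5 = 0.2222; otherwise keeping the unit dominates.
Vera and Farah clear that bar, contributing 48 each; the remaining 7 contribute 0. Total contributed: 96.
Bao keeps 48 and receives 4.5 × 96 × 6/39 = 66.46 from the planting fund, for a payoff of 114.46.

114.46 tokens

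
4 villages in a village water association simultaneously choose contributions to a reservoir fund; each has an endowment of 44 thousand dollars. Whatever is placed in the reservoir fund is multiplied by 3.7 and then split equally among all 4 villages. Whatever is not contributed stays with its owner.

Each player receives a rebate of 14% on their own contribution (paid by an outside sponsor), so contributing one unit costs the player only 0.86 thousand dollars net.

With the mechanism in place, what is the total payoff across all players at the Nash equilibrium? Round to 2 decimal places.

The effective private return per unit is now (3.7/4) / 0.86 = 1.0756 > 1, so every player's dominant strategy flips to full contribution.
At the Nash equilibrium everyone contributes 44. Group total payoff = 4 × (44 × 0.14 + 3.7 × 44) = 675.84.

675.84 thousand dollars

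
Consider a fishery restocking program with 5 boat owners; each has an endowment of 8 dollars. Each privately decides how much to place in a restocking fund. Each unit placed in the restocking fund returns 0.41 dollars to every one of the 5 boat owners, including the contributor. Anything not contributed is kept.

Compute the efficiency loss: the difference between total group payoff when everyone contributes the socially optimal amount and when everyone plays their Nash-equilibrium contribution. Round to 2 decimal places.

The private return per contributed unit is 0.41 < 1, so contributing 0 is dominant for every player. At the Nash equilibrium everyone keeps their 8, and the group total is 5 × 8 = 40.
Each contributed unit returns 2.050 to the group as a whole (0.41 to each of 5 players), which exceeds 1, so the social optimum is full contribution: group total = 2.050 × 40 = 82.00.
Efficiency loss = 82.00 − 40 = 42.00.

42.00 dollars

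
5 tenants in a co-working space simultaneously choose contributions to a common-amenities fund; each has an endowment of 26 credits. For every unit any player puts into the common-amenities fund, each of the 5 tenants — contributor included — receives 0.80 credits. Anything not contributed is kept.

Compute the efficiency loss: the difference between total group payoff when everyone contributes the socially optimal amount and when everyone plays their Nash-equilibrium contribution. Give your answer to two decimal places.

390.00 credits

The private return per contributed unit is 0.80 < 1, so contributing 0 is dominant for every player. At the Nash equilibrium everyone keeps their 26, and the group total is 5 × 26 = 130.
Each contributed unit returns 4.000 to the group as a whole (0.80 to each of 5 players), which exceeds 1, so the social optimum is full contribution: group total = 4.000 × 130 = 520.00.
Efficiency loss = 520.00 − 130 = 390.00.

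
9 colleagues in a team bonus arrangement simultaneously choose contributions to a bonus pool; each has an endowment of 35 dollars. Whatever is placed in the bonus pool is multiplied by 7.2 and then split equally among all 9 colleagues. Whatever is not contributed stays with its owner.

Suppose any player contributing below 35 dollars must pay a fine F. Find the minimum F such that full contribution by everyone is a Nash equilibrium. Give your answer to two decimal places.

Given the others contribute fully, the best deviation is to contribute 0 (any partial contribution still incurs the fine and gives up units whose private return 0.8000 is below 1).
Deviating from 35 to 0 saves 35 dollars but forfeits the deviator's share of the drop in the bonus pool: 7.2/9 × 35 = 28.00.
So the deviation gain is 35 − 28.00 = 7.00, and the fine must be at least 7.00 dollars to wipe it out.

7.00 dollars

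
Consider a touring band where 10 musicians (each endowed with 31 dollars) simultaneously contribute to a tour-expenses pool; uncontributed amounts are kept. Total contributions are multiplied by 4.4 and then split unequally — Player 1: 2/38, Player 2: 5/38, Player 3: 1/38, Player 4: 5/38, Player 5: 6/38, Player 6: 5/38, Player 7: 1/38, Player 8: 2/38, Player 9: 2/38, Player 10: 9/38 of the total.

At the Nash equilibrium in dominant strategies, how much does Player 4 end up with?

Each unit j contributes comes back to j as 4.4 × (j's share), so j prefers to contribute only if that share exceeds 1/4.4 = 0.2273; otherwise keeping the unit dominates.
Player 10 alone (share 9/38) is above the threshold, contributing 31; the remaining 9 contribute 0. Total contributed: 31.
Player 4 keeps 31 and receives 4.4 × 31 × 5/38 = 17.95 from the tour-expenses pool, for a payoff of 48.95.

48.95 dollars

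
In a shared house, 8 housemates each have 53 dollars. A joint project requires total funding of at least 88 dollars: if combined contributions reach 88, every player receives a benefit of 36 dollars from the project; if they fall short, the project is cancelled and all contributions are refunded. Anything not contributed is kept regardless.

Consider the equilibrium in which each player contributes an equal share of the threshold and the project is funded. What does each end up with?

Equal share of the threshold: 88/8 = 11.
At this profile no one gains by cutting their contribution: any cut drops the total below 88, the project is cancelled, contributions are refunded, and the deviator ends with 53, which is less than 53 − 11 + 36 = 78. Contributing more than 11 just wastes the excess. So contributing exactly 11 is a best response.
Each player's payoff: 53 − 11 + 36 = 78.

78 dollars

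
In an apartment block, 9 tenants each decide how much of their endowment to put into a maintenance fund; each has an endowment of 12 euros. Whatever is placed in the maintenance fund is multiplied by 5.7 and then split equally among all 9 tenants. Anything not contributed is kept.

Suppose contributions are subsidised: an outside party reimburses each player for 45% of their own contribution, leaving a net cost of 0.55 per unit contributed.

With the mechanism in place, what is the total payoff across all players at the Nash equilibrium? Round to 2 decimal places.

The effective private return per unit is now (5.7/9) / 0.55 = 1.1515 > 1, so every player's dominant strategy flips to full contribution.
At the Nash equilibrium everyone contributes 12. Group total payoff = 9 × (12 × 0.45 + 5.7 × 12) = 664.20.

664.20 euros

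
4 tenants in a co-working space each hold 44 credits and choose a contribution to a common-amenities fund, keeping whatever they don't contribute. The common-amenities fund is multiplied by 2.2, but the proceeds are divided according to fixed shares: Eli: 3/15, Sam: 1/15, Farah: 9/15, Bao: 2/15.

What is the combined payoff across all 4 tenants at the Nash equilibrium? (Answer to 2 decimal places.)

228.80 credits

Player j's private return per contributed unit is 2.2 × (j's share). Contributing is weakly dominant for j when that share is at least 1/2.2 = 0.4545, and contributing 0 is dominant otherwise.
Only Farah (9/15) clears that bar, contributing 44; the remaining 3 contribute 0. Total contributed: 44.
The common-amenities fund pays out 2.2 × 44 = 96.80 in total (split across the unequal shares, but the aggregate is all that matters for the group sum).
The 3 free-riders keep 44 each, adding 132. Group total = 132 + 96.80 = 228.80.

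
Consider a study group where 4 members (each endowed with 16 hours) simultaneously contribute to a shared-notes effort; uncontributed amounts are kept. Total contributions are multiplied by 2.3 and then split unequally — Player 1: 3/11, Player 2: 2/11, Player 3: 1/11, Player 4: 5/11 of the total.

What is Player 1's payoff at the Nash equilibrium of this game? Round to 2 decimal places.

26.04 hours

Player j's private return per contributed unit is 2.3 × (j's share). Contributing is weakly dominant for j when that share is at least 1/2.3 = 0.4348, and contributing 0 is dominant otherwise.
The only share above 0.4348 is Player 4's 5/11, contributing 16; the remaining 3 contribute 0. Total contributed: 16.
Player 1 keeps 16 and receives 2.3 × 16 × 3/11 = 10.04 from the shared-notes effort, for a payoff of 26.04.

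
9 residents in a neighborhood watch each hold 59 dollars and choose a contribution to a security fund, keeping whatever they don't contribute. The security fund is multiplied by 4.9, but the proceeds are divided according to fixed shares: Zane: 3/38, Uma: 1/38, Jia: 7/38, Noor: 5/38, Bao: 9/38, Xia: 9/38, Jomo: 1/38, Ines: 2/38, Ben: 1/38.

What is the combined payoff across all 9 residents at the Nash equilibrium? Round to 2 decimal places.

For player j, contributing a unit is worthwhile iff 4.9 × (j's share) ≥ 1, i.e. iff j's share is at least 0.2041.
The shares above 0.2041 belong to Bao and Xia, contributing 59 each; the remaining 7 contribute 0. Total contributed: 118.
The security fund pays out 4.9 × 118 = 578.20 in total (split across the unequal shares, but the aggregate is all that matters for the group sum).
The 7 free-riders keep 59 each, adding 413. Group total = 413 + 578.20 = 991.20.

991.20 dollars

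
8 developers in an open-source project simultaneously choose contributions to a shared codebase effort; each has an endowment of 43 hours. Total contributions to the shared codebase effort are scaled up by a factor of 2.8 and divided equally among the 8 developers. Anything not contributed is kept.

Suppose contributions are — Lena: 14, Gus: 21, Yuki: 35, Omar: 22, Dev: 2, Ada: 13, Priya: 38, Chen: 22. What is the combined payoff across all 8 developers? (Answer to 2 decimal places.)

Total contributed: 14 + 21 + 35 + 22 + 2 + 13 + 38 + 22 = 167; total kept: 8 × 43 − 167 = 177.
The shared codebase effort pays out 2.8 × 167 = 467.60 in aggregate.
Group total = 177 + 467.60 = 644.60.

644.60 hours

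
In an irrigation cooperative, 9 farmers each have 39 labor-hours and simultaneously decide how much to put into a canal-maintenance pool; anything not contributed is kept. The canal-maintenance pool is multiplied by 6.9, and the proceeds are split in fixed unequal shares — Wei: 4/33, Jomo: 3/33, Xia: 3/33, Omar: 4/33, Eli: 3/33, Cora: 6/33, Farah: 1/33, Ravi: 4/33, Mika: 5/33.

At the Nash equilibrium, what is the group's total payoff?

Player j's private return per contributed unit is 6.9 × (j's share). Contributing is weakly dominant for j when that share is at least 1/6.9 = 0.1449, and contributing 0 is dominant otherwise.
The shares above 0.1449 belong to Cora and Mika, contributing 39 each; the remaining 7 contribute 0. Total contributed: 78.
The canal-maintenance pool pays out 6.9 × 78 = 538.20 in total (split across the unequal shares, but the aggregate is all that matters for the group sum).
The 7 free-riders keep 39 each, adding 273. Group total = 273 + 538.20 = 811.20.

811.20 labor-hours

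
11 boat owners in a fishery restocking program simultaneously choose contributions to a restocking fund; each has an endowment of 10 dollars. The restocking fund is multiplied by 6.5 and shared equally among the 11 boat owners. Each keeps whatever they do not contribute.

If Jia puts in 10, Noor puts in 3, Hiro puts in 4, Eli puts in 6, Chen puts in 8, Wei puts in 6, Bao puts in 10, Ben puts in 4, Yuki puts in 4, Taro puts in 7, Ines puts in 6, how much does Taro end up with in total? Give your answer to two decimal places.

Total contributed: 10 + 3 + 4 + 6 + 8 + 6 + 10 + 4 + 4 + 7 + 6 = 68.
Each receives 6.5 × 68 / 11 = 40.18 from the restocking fund.
Taro keeps 10 − 7 = 3, so Taro's payoff is 3 + 40.18 = 43.18.

43.18 dollars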